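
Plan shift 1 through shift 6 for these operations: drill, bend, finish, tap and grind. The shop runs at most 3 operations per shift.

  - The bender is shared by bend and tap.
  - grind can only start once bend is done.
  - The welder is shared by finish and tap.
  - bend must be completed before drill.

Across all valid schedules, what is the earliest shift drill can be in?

shift 2

Precedence pushes drill to at least shift 2.
drill at shift 2 is achievable: drill -> shift 2, bend -> shift 1, tap -> shift 2, grind -> shift 2, finish -> shift 1.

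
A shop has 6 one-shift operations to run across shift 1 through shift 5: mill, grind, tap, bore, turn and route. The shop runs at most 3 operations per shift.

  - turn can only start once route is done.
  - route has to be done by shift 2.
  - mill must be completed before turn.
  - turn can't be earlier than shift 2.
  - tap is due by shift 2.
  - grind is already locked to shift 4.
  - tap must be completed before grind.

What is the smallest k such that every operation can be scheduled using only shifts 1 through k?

The precedence chain requires at least 2 distinct shifts.
With at most 3 per shift and 6 operations, at least 2 shifts are needed.
grind can't be placed before shift 4, so the schedule must run through at least shift 4.
4 works (last occupied shift: shift 4): for example bore in shift 2, route in shift 1, grind in shift 4, turn in shift 2, mill in shift 1, tap in shift 1.

4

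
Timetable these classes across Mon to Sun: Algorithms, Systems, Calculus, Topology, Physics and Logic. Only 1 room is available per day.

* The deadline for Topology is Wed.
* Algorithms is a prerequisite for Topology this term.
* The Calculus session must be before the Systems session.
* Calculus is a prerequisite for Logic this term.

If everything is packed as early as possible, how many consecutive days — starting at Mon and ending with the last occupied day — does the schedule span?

The precedence chain requires at least 2 distinct days.
With at most 1 per day and 6 classes, at least 6 days are needed.
6 works (last occupied day: Sat): for example Topology -> Tue, Calculus -> Wed, Algorithms -> Mon, Systems -> Thu, Logic -> Fri, Physics -> Sat.

6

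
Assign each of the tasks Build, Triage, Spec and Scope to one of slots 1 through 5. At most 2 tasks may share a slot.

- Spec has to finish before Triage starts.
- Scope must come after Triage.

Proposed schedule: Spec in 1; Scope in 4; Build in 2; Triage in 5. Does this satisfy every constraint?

Spec has to finish before Triage starts — holds.
At most 2 tasks may share a slot — holds.
Scope must come after Triage — violated.

Invalid. Scope must come after Triage.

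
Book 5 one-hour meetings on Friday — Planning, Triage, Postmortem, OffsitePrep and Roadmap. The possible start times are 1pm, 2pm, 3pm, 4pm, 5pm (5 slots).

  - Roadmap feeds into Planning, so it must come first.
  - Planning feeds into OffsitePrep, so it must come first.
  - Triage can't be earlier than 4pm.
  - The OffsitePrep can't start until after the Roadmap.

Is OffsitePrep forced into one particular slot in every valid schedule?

No

OffsitePrep can be 3pm (e.g. OffsitePrep=3pm, Planning=2pm, Roadmap=1pm, Postmortem=1pm, Triage=4pm) or 4pm (e.g. Triage -> 4pm; Roadmap -> 1pm; Postmortem -> 1pm; OffsitePrep -> 4pm; Planning -> 2pm).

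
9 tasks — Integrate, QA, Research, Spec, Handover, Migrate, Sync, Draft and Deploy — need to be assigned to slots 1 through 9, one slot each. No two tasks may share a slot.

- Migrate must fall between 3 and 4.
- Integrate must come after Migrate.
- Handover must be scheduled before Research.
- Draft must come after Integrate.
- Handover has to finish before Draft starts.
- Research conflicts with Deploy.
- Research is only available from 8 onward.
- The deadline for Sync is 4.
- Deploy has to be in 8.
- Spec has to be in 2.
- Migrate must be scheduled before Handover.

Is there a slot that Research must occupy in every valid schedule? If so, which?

9

Research's window is 8–9.
Deploy is fixed at 8, and Research can't share a slot with Deploy.
So Research must be 9.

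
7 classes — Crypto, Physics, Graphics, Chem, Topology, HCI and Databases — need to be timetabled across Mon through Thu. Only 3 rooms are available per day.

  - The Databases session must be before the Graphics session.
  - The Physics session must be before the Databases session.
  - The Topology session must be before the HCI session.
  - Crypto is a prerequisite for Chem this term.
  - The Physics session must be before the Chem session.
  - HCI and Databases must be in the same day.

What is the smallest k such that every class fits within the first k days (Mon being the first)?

3 days

The precedence chain requires at least 3 distinct days.
With at most 3 per day and 7 classes, at least 3 days are needed.
3 works (last occupied day: Wed): for example Graphics in Wed, Crypto in Mon, HCI in Tue, Chem in Tue, Topology in Mon, Physics in Mon, Databases in Tue.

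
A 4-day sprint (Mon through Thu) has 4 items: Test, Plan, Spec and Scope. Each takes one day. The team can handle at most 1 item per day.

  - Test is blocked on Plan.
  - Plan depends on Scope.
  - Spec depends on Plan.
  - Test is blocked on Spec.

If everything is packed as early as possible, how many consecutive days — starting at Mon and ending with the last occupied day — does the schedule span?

The precedence chain requires at least 4 distinct days.
With at most 1 per day and 4 tasks, at least 4 days are needed.
4 works (last occupied day: Thu): for example Plan=Tue, Test=Thu, Scope=Mon, Spec=Wed.

4 days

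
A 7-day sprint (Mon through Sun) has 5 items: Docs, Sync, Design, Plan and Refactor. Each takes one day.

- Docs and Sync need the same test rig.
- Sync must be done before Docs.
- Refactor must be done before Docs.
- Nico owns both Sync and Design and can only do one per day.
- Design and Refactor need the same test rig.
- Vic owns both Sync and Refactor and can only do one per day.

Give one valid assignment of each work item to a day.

Docs -> Wed; Plan -> Mon; Sync -> Mon; Refactor -> Tue; Design -> Wed

Checking: Refactor(Tue) before Docs(Wed); Sync(Mon) before Docs(Wed); Design(Wed) != Refactor(Tue); Docs(Wed) != Sync(Mon); Sync(Mon) != Design(Wed); Sync(Mon) != Refactor(Tue).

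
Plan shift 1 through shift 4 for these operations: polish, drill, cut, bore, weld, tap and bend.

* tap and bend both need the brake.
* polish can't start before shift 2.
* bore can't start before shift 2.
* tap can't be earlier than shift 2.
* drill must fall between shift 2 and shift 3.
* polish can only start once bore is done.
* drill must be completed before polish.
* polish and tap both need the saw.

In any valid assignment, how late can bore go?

Bore is available from shift 2; downstream work caps bore at shift 3.
bore at shift 3 is achievable: cut -> shift 1, weld -> shift 1, bend -> shift 1, polish -> shift 4, drill -> shift 2, tap -> shift 2, bore -> shift 3.

shift 3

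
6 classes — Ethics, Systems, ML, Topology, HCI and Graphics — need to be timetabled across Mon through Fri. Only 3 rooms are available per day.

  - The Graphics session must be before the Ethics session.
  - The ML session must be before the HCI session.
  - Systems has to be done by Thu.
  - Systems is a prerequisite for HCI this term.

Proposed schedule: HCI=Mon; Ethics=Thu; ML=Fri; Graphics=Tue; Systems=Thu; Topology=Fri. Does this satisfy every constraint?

Invalid. The ML session must be before the HCI session.

Only 3 rooms are available per day — holds.
The Graphics session must be before the Ethics session — holds.
The ML session must be before the HCI session — violated.
Systems is a prerequisite for HCI this term — violated.
Systems has to be done by Thu — holds.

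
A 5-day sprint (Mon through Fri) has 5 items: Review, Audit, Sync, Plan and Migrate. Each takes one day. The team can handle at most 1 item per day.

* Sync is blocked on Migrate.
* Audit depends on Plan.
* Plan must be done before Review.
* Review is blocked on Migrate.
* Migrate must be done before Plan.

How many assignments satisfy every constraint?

8

Splitting on Review: it can be Wed (2), Thu (3), Fri (3). Listing each branch's schedules as (Audit, Sync, Plan, Migrate):
Review=Wed: (Thu,Fri,Tue,Mon) (Fri,Thu,Tue,Mon) — 2.
Review=Thu: (Wed,Fri,Tue,Mon) (Fri,Tue,Wed,Mon) (Fri,Wed,Tue,Mon) — 3.
Review=Fri: (Wed,Thu,Tue,Mon) (Thu,Tue,Wed,Mon) (Thu,Wed,Tue,Mon) — 3.
Summing: 2 + 3 + 3 = 8.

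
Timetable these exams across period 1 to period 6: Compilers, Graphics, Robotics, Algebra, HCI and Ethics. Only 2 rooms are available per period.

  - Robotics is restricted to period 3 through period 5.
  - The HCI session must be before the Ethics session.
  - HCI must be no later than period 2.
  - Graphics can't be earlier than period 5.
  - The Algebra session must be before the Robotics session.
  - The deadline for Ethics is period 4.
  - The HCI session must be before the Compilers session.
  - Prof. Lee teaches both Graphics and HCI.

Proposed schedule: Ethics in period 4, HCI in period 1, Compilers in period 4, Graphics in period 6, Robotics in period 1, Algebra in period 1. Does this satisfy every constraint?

No. Robotics is restricted to period 3 through period 5 is not satisfied.

The Algebra session must be before the Robotics session — violated.
The HCI session must be before the Ethics session — holds.
Only 2 rooms are available per period — violated.
Robotics is restricted to period 3 through period 5 — violated.
The HCI session must be before the Compilers session — holds.
Graphics can't be earlier than period 5 — holds.
Prof. Lee teaches both Graphics and HCI — holds.
The deadline for Ethics is period 4 — holds.
HCI must be no later than period 2 — holds.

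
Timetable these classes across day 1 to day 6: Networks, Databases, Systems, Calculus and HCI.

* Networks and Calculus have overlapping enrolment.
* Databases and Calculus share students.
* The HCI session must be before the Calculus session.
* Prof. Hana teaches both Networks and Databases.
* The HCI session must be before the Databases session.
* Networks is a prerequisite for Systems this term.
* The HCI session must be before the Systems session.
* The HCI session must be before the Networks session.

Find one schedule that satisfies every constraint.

Calculus in day 4, Networks in day 2, Databases in day 3, Systems in day 3, HCI in day 1

Checking: HCI(day 1) before Databases(day 3); HCI(day 1) before Calculus(day 4); HCI(day 1) before Networks(day 2); Networks(day 2) before Systems(day 3); HCI(day 1) before Systems(day 3); Databases(day 3) != Calculus(day 4); Networks(day 2) != Databases(day 3); Networks(day 2) != Calculus(day 4).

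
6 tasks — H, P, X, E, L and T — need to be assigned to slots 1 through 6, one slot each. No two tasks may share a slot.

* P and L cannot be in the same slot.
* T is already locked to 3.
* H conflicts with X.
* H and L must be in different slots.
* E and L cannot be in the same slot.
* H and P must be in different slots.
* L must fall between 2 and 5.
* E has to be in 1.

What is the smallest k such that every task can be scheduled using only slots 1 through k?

6

With at most 1 per slot and 6 tasks, at least 6 slots are needed.
T can't be placed before 3, so the schedule must run through at least slot 3.
6 works (last occupied slot: 6): for example L=2, H=4, T=3, E=1, P=5, X=6.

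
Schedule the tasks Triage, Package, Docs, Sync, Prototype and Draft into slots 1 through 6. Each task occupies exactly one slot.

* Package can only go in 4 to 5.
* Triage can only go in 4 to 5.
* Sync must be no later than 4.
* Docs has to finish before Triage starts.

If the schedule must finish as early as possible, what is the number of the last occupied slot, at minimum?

The precedence chain requires at least 2 distinct slots.
Triage can't be placed before 4, so the schedule must run through at least slot 4.
4 works (last occupied slot: 4): for example Prototype in 1, Triage in 4, Sync in 1, Draft in 1, Package in 4, Docs in 1.

slot 4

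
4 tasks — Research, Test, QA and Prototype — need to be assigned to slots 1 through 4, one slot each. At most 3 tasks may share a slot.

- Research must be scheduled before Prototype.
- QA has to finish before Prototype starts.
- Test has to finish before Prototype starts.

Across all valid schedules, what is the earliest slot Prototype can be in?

Precedence pushes Prototype to at least 2.
Prototype at 2 is achievable: Test -> 1, Research -> 1, QA -> 1, Prototype -> 2.

2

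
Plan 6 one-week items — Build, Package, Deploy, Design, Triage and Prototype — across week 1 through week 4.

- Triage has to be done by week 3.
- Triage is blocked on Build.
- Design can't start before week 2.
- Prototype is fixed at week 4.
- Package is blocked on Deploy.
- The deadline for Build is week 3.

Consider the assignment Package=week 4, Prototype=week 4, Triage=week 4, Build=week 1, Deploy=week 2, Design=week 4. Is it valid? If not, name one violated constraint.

No. Triage has to be done by week 3 is not satisfied.

Package is blocked on Deploy — holds.
Prototype is fixed at week 4 — holds.
The deadline for Build is week 3 — holds.
Design can't start before week 2 — holds.
Triage is blocked on Build — holds.
Triage has to be done by week 3 — violated.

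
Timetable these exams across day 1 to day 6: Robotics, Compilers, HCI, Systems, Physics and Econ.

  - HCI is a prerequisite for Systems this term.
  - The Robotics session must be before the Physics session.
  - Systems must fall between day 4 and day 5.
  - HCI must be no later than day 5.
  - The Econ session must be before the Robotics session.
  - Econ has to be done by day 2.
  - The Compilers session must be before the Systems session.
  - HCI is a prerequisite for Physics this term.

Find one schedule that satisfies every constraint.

Compilers in day 1; Robotics in day 2; Systems in day 4; Econ in day 1; Physics in day 3; HCI in day 1

Checking: HCI(day 1) before Systems(day 4); Compilers(day 1) before Systems(day 4); Econ(day 1) before Robotics(day 2); Robotics(day 2) before Physics(day 3); HCI(day 1) before Physics(day 3); HCI=day 1 in [day 1,day 5]; Econ=day 1 in [day 1,day 2]; Systems=day 4 in [day 4,day 5].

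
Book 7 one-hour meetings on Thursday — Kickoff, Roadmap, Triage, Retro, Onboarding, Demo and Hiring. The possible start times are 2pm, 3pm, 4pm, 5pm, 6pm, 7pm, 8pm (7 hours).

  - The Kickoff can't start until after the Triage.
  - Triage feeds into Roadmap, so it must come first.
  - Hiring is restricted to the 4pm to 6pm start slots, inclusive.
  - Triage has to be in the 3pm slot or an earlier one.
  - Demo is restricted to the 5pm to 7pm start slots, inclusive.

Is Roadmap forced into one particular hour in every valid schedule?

Roadmap can be 3pm (e.g. Triage -> 2pm, Roadmap -> 3pm, Retro -> 2pm, Kickoff -> 3pm, Onboarding -> 2pm, Hiring -> 4pm, Demo -> 5pm) or 4pm (e.g. Hiring=4pm, Retro=2pm, Roadmap=4pm, Demo=5pm, Onboarding=2pm, Kickoff=3pm, Triage=2pm).

No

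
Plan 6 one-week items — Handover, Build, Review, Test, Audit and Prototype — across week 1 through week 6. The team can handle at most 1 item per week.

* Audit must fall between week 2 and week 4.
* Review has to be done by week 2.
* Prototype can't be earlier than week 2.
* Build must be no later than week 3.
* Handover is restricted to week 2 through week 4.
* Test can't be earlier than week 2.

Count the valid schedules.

12

Splitting on Handover: it can be week 2 (2), week 3 (4), week 4 (6). Listing each branch's schedules as (Build, Review, Test, Audit, Prototype) by week number:
Handover=week 2: (3,1,5,4,6) (3,1,6,4,5) — 2.
Handover=week 3: (1,2,5,4,6) (1,2,6,4,5) (2,1,5,4,6) (2,1,6,4,5) — 4.
Handover=week 4: (1,2,5,3,6) (1,2,6,3,5) (2,1,5,3,6) (2,1,6,3,5) (3,1,5,2,6) (3,1,6,2,5) — 6.
Summing: 2 + 4 + 6 = 12.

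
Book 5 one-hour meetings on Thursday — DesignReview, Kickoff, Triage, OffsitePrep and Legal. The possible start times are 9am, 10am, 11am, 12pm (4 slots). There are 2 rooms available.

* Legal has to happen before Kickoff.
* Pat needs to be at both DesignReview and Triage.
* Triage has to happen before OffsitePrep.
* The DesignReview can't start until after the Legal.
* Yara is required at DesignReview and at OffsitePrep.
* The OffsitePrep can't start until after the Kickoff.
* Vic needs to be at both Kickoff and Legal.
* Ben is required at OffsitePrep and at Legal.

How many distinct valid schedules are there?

13

Splitting on DesignReview: it can be 10am (5), 11am (6), 12pm (2). Listing each branch's schedules as (Kickoff, Triage, OffsitePrep, Legal):
DesignReview=10am: (10am,9am,11am,9am) (10am,9am,12pm,9am) (10am,11am,12pm,9am) (11am,9am,12pm,9am) (11am,11am,12pm,9am) — 5.
DesignReview=11am: (10am,9am,12pm,9am) (10am,10am,12pm,9am) (11am,9am,12pm,9am) (11am,9am,12pm,10am) (11am,10am,12pm,9am) (11am,10am,12pm,10am) — 6.
DesignReview=12pm: (10am,9am,11am,9am) (10am,10am,11am,9am) — 2.
Summing: 5 + 6 + 2 = 13.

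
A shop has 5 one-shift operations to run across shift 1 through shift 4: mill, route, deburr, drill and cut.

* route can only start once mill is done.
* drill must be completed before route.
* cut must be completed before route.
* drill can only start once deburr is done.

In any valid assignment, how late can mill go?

shift 3

Downstream work caps mill at shift 3.
mill at shift 3 is achievable: mill -> shift 3; cut -> shift 1; deburr -> shift 1; drill -> shift 2; route -> shift 4.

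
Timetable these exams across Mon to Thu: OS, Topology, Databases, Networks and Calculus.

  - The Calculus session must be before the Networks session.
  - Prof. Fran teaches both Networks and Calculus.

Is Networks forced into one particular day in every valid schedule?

No

Networks can be Tue (e.g. Topology=Mon; Databases=Mon; Networks=Tue; Calculus=Mon; OS=Mon) or Wed (e.g. Calculus in Mon; Topology in Mon; Databases in Mon; Networks in Wed; OS in Mon).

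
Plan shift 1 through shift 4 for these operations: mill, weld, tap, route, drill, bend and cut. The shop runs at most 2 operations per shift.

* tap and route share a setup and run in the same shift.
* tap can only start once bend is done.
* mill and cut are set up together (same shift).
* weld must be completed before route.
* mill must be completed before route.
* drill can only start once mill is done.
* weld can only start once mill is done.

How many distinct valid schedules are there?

8

Splitting on mill: it can be shift 1 (7), shift 2 (1). Listing each branch's schedules as (weld, tap, route, drill, bend, cut) by shift number:
mill=shift 1: (2,3,3,4,2,1) (2,4,4,2,3,1) (2,4,4,3,2,1) (2,4,4,3,3,1) (3,4,4,2,2,1) (3,4,4,2,3,1) (3,4,4,3,2,1) — 7.
mill=shift 2: (3,4,4,3,1,2) — 1.
Summing: 7 + 1 = 8.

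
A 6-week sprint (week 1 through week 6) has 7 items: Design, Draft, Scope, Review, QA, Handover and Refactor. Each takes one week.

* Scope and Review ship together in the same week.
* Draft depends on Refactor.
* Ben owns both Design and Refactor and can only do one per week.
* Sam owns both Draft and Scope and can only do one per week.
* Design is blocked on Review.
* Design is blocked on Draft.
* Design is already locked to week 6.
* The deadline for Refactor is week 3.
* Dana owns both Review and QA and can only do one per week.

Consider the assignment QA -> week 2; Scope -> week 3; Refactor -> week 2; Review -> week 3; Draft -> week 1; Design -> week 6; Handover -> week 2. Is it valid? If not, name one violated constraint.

Design is already locked to week 6 — holds.
Design is blocked on Draft — holds.
Design is blocked on Review — holds.
Dana owns both Review and QA and can only do one per week — holds.
Ben owns both Design and Refactor and can only do one per week — holds.
Sam owns both Draft and Scope and can only do one per week — holds.
Draft depends on Refactor — violated.
Scope and Review ship together in the same week — holds.
The deadline for Refactor is week 3 — holds.

No — it violates: Draft depends on Refactor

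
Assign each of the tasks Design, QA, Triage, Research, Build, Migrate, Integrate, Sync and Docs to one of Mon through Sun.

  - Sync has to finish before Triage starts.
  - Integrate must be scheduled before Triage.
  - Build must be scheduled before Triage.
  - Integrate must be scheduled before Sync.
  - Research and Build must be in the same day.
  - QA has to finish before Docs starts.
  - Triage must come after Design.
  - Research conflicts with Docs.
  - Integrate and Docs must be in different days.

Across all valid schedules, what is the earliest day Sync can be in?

Tue

Precedence pushes Sync to at least Tue; downstream work caps Sync at Sat.
Sync at Tue is achievable: Design in Mon, Integrate in Mon, Docs in Tue, QA in Mon, Research in Mon, Build in Mon, Sync in Tue, Triage in Wed, Migrate in Mon.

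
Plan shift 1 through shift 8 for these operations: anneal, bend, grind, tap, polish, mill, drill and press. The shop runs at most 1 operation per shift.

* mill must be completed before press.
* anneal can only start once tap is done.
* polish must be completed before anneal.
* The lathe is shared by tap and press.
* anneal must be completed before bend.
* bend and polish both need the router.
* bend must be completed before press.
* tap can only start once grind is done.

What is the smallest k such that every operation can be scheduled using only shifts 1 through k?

The precedence chain requires at least 5 distinct shifts.
With at most 1 per shift and 8 operations, at least 8 shifts are needed.
8 works (last occupied shift: shift 8): for example anneal -> shift 4, grind -> shift 1, polish -> shift 3, press -> shift 7, drill -> shift 8, tap -> shift 2, mill -> shift 6, bend -> shift 5.

8 shifts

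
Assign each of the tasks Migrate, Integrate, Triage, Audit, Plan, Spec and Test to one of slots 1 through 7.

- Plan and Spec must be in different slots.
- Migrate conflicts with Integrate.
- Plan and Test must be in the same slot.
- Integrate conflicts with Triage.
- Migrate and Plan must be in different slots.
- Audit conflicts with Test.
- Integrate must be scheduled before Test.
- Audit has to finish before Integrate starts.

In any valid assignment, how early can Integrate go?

2

Precedence pushes Integrate to at least 2; downstream work caps Integrate at 6.
Integrate at 2 is achievable: Triage -> 1; Migrate -> 1; Plan -> 3; Integrate -> 2; Spec -> 1; Test -> 3; Audit -> 1.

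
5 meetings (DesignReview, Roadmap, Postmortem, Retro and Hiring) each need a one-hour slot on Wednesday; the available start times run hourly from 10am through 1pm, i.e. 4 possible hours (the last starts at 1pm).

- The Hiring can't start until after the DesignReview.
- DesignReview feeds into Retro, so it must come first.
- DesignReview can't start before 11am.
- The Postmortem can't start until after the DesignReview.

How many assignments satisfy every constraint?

Splitting on DesignReview: it can be 11am (32), 12pm (4). Listing each branch's schedules as (Roadmap, Postmortem, Retro, Hiring):
DesignReview=11am: (10am,12pm,12pm,12pm) (10am,12pm,12pm,1pm) (10am,12pm,1pm,12pm) (10am,12pm,1pm,1pm) (10am,1pm,12pm,12pm) (10am,1pm,12pm,1pm) (10am,1pm,1pm,12pm) (10am,1pm,1pm,1pm) (11am,12pm,12pm,12pm) (11am,12pm,12pm,1pm) (11am,12pm,1pm,12pm) (11am,12pm,1pm,1pm) (11am,1pm,12pm,12pm) (11am,1pm,12pm,1pm) (11am,1pm,1pm,12pm) (11am,1pm,1pm,1pm) (12pm,12pm,12pm,12pm) (12pm,12pm,12pm,1pm) (12pm,12pm,1pm,12pm) (12pm,12pm,1pm,1pm) (12pm,1pm,12pm,12pm) (12pm,1pm,12pm,1pm) (12pm,1pm,1pm,12pm) (12pm,1pm,1pm,1pm) (1pm,12pm,12pm,12pm) (1pm,12pm,12pm,1pm) (1pm,12pm,1pm,12pm) (1pm,12pm,1pm,1pm) (1pm,1pm,12pm,12pm) (1pm,1pm,12pm,1pm) (1pm,1pm,1pm,12pm) (1pm,1pm,1pm,1pm) — 32.
DesignReview=12pm: (10am,1pm,1pm,1pm) (11am,1pm,1pm,1pm) (12pm,1pm,1pm,1pm) (1pm,1pm,1pm,1pm) — 4.
Summing: 32 + 4 = 36.

36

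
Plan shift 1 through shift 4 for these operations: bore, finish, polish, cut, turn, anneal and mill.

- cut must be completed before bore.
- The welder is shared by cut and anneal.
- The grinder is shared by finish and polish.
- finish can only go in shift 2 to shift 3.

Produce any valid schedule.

anneal -> shift 2, finish -> shift 2, cut -> shift 1, polish -> shift 1, turn -> shift 1, mill -> shift 1, bore -> shift 2

Checking: cut(shift 1) before bore(shift 2); finish(shift 2) != polish(shift 1); cut(shift 1) != anneal(shift 2); finish=shift 2 in [shift 2,shift 3].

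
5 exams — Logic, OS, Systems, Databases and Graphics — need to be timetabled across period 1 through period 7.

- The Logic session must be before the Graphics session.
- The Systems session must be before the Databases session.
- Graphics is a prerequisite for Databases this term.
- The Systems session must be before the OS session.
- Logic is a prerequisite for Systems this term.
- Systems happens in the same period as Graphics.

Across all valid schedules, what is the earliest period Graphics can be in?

Precedence pushes Graphics to at least period 2; downstream work caps Graphics at period 6.
Graphics at period 2 is achievable: Systems=period 2; Logic=period 1; Graphics=period 2; Databases=period 3; OS=period 3.

period 2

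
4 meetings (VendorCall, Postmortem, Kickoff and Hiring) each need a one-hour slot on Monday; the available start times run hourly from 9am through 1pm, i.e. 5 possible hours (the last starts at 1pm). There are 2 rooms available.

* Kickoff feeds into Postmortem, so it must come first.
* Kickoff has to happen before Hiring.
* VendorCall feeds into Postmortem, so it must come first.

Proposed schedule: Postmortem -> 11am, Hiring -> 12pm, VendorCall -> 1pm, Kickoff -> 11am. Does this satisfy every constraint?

VendorCall feeds into Postmortem, so it must come first — violated.
Kickoff has to happen before Hiring — holds.
There are 2 rooms available — holds.
Kickoff feeds into Postmortem, so it must come first — violated.

No — it violates: VendorCall feeds into Postmortem, so it must come first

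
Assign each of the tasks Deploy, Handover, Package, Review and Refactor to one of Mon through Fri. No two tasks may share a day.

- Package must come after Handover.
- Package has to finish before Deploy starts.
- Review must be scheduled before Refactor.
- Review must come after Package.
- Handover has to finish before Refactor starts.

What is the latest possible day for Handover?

Mon

Downstream work caps Handover at Tue.
Handover at Mon is achievable: Review=Wed, Refactor=Thu, Package=Tue, Handover=Mon, Deploy=Fri.
Nothing later works — the capacity limit rule out every day after Mon.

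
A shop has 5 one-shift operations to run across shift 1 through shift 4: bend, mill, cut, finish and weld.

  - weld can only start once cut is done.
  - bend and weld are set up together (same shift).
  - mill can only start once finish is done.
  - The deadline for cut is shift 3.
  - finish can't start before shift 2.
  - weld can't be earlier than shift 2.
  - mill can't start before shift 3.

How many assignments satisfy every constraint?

18

Splitting on bend: it can be shift 2 (3), shift 3 (6), shift 4 (9). Listing each branch's schedules as (mill, cut, finish, weld) by shift number:
bend=shift 2: (3,1,2,2) (4,1,2,2) (4,1,3,2) — 3.
bend=shift 3: (3,1,2,3) (3,2,2,3) (4,1,2,3) (4,1,3,3) (4,2,2,3) (4,2,3,3) — 6.
bend=shift 4: (3,1,2,4) (3,2,2,4) (3,3,2,4) (4,1,2,4) (4,1,3,4) (4,2,2,4) (4,2,3,4) (4,3,2,4) (4,3,3,4) — 9.
Summing: 3 + 6 + 9 = 18.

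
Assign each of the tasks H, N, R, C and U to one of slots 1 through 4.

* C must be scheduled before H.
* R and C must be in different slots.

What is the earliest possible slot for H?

Precedence pushes H to at least 2.
H at 2 is achievable: R -> 2; C -> 1; H -> 2; N -> 1; U -> 1.

2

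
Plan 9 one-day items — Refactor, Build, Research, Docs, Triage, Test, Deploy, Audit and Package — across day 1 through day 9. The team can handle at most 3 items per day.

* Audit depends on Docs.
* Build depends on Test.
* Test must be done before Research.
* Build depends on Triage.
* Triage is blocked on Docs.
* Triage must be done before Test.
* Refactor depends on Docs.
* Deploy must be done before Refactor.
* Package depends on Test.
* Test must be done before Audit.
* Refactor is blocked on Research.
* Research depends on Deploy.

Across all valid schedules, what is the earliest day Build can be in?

day 4

Precedence pushes Build to at least day 4.
Build at day 4 is achievable: Research=day 4, Deploy=day 1, Package=day 5, Docs=day 1, Build=day 4, Refactor=day 5, Triage=day 2, Test=day 3, Audit=day 4.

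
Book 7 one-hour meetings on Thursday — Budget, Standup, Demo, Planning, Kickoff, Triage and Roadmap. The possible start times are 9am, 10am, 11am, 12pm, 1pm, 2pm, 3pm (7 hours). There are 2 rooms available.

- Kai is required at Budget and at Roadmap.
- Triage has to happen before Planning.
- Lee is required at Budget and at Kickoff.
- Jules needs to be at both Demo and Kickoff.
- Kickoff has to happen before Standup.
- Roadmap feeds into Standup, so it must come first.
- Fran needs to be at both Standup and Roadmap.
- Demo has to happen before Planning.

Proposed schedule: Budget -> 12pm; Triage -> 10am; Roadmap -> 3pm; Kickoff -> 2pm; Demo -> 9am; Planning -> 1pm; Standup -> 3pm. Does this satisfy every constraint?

Kickoff has to happen before Standup — holds.
Kai is required at Budget and at Roadmap — holds.
Roadmap feeds into Standup, so it must come first — violated.
Demo has to happen before Planning — holds.
There are 2 rooms available — holds.
Jules needs to be at both Demo and Kickoff — holds.
Triage has to happen before Planning — holds.
Fran needs to be at both Standup and Roadmap — violated.
Lee is required at Budget and at Kickoff — holds.

No — it violates: Fran needs to be at both Standup and Roadmap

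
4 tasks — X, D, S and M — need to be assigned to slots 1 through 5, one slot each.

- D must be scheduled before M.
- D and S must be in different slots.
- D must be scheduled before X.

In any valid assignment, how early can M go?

Precedence pushes M to at least 2.
M at 2 is achievable: X in 2; D in 1; S in 2; M in 2.

2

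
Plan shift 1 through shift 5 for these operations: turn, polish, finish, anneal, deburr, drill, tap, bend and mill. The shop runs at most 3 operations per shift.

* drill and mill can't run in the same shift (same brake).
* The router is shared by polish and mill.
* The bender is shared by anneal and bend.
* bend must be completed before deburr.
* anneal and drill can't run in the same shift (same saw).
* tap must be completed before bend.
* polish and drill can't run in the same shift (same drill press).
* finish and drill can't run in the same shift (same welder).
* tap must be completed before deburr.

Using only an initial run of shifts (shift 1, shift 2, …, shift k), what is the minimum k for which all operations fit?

The precedence chain requires at least 3 distinct shifts.
With at most 3 per shift and 9 operations, at least 3 shifts are needed.
3 works (last occupied shift: shift 3): for example anneal in shift 3; mill in shift 3; polish in shift 2; finish in shift 2; drill in shift 1; bend in shift 2; turn in shift 1; tap in shift 1; deburr in shift 3.

3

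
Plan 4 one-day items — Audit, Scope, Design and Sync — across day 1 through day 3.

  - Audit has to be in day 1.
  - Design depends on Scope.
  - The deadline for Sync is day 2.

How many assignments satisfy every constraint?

Splitting on Scope: it can be day 1 (4), day 2 (2). Listing each branch's schedules as (Audit, Design, Sync) by day number:
Scope=day 1: (1,2,1) (1,2,2) (1,3,1) (1,3,2) — 4.
Scope=day 2: (1,3,1) (1,3,2) — 2.
Summing: 4 + 2 = 6.

6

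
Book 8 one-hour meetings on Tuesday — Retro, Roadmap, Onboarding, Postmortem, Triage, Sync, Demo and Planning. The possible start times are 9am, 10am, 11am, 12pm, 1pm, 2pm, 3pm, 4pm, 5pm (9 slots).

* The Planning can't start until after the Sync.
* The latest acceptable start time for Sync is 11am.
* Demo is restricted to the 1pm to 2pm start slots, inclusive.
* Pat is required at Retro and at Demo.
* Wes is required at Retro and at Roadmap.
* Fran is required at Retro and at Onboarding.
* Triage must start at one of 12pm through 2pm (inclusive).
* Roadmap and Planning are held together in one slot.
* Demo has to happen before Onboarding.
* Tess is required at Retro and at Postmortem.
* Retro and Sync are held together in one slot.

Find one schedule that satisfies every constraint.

Retro in 9am; Demo in 1pm; Postmortem in 10am; Sync in 9am; Triage in 12pm; Roadmap in 10am; Onboarding in 2pm; Planning in 10am

Checking: Sync(9am) before Planning(10am); Demo(1pm) before Onboarding(2pm); Retro(9am) != Roadmap(10am); Retro(9am) != Demo(1pm); Retro(9am) != Onboarding(2pm); Retro(9am) != Postmortem(10am); Retro = Sync = 9am; Roadmap = Planning = 10am; Sync=9am in [9am,11am]; Demo=1pm in [1pm,2pm]; Triage=12pm in [12pm,2pm].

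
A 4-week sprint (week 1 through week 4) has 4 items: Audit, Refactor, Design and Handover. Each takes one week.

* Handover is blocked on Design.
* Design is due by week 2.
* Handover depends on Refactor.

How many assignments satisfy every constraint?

Splitting on Audit: it can be week 1 (11), week 2 (11), week 3 (11), week 4 (11). Listing each branch's schedules as (Refactor, Design, Handover) by week number:
Audit=week 1: (1,1,2) (1,1,3) (1,1,4) (1,2,3) (1,2,4) (2,1,3) (2,1,4) (2,2,3) (2,2,4) (3,1,4) (3,2,4) — 11.
Audit=week 2: (1,1,2) (1,1,3) (1,1,4) (1,2,3) (1,2,4) (2,1,3) (2,1,4) (2,2,3) (2,2,4) (3,1,4) (3,2,4) — 11.
Audit=week 3: (1,1,2) (1,1,3) (1,1,4) (1,2,3) (1,2,4) (2,1,3) (2,1,4) (2,2,3) (2,2,4) (3,1,4) (3,2,4) — 11.
Audit=week 4: (1,1,2) (1,1,3) (1,1,4) (1,2,3) (1,2,4) (2,1,3) (2,1,4) (2,2,3) (2,2,4) (3,1,4) (3,2,4) — 11.
Summing: 11 + 11 + 11 + 11 = 44.

44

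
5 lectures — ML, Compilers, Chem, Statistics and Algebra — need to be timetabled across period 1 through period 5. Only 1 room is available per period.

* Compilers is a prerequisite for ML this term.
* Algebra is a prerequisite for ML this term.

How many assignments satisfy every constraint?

40

Splitting on ML: it can be period 3 (4), period 4 (12), period 5 (24). Listing each branch's schedules as (Compilers, Chem, Statistics, Algebra) by period number:
ML=period 3: (1,4,5,2) (1,5,4,2) (2,4,5,1) (2,5,4,1) — 4.
ML=period 4: (1,2,5,3) (1,3,5,2) (1,5,2,3) (1,5,3,2) (2,1,5,3) (2,3,5,1) (2,5,1,3) (2,5,3,1) (3,1,5,2) (3,2,5,1) (3,5,1,2) (3,5,2,1) — 12.
ML=period 5: (1,2,3,4) (1,2,4,3) (1,3,2,4) (1,3,4,2) (1,4,2,3) (1,4,3,2) (2,1,3,4) (2,1,4,3) (2,3,1,4) (2,3,4,1) (2,4,1,3) (2,4,3,1) (3,1,2,4) (3,1,4,2) (3,2,1,4) (3,2,4,1) (3,4,1,2) (3,4,2,1) (4,1,2,3) (4,1,3,2) (4,2,1,3) (4,2,3,1) (4,3,1,2) (4,3,2,1) — 24.
Summing: 4 + 12 + 24 = 40.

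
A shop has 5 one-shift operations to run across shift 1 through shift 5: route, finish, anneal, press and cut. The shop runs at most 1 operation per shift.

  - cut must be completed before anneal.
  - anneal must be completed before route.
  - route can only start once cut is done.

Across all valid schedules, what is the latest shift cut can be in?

shift 3

Downstream work caps cut at shift 3.
cut at shift 3 is achievable: finish -> shift 1; press -> shift 2; cut -> shift 3; anneal -> shift 4; route -> shift 5.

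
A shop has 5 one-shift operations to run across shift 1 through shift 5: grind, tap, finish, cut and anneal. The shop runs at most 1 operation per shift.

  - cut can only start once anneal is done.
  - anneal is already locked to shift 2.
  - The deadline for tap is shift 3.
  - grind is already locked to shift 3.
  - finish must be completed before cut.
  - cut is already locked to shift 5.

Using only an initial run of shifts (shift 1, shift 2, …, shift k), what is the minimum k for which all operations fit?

The precedence chain requires at least 2 distinct shifts.
With at most 1 per shift and 5 operations, at least 5 shifts are needed.
cut can't be placed before shift 5, so the schedule must run through at least shift 5.
5 works (last occupied shift: shift 5): for example finish in shift 4, cut in shift 5, grind in shift 3, anneal in shift 2, tap in shift 1.

5 shifts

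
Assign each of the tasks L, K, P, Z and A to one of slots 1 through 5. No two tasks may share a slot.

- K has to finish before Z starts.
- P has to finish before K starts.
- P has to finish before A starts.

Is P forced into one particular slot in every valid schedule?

P can be 1 (e.g. K -> 2; A -> 4; Z -> 3; L -> 5; P -> 1) or 2 (e.g. P in 2, K in 3, Z in 4, A in 5, L in 1).

No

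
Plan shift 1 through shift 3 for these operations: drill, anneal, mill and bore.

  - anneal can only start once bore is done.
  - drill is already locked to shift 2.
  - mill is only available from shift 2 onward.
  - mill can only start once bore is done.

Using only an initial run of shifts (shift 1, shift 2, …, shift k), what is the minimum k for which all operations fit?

The precedence chain requires at least 2 distinct shifts.
2 works (last occupied shift: shift 2): for example bore=shift 1; drill=shift 2; anneal=shift 2; mill=shift 2.

2 shifts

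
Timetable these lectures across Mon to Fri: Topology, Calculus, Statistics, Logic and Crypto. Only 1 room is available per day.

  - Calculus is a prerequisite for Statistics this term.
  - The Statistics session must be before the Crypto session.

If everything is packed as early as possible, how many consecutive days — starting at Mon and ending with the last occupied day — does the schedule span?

5

The precedence chain requires at least 3 distinct days.
With at most 1 per day and 5 lectures, at least 5 days are needed.
5 works (last occupied day: Fri): for example Calculus=Mon, Topology=Thu, Logic=Fri, Crypto=Wed, Statistics=Tue.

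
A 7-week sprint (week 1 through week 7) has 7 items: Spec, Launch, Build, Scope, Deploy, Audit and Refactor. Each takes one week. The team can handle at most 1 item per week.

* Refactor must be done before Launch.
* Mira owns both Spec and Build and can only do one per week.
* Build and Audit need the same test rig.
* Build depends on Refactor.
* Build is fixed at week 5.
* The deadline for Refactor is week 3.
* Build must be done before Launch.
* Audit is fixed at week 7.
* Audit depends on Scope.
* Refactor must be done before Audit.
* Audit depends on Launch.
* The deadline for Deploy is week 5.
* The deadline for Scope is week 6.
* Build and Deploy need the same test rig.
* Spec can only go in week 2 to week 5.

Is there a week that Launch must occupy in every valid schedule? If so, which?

Build is fixed at week 5 and must come before Launch, so Launch is at least week 6.
Audit is fixed at week 7 and must come after Launch, so Launch is at most week 6.
So Launch must be week 6.

week 6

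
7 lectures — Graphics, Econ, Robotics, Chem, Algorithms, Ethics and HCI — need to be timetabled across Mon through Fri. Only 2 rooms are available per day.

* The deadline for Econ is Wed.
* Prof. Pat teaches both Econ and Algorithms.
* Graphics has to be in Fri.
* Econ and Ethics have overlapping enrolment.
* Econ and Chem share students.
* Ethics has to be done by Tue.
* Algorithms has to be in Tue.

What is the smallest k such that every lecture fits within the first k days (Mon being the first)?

With at most 2 per day and 7 lectures, at least 4 days are needed.
Graphics can't be placed before Fri — that is day 5 counting from Mon — so the schedule must run through at least 5 days.
5 works (last occupied day: Fri): for example Robotics=Mon, Ethics=Mon, Econ=Wed, HCI=Wed, Graphics=Fri, Chem=Tue, Algorithms=Tue.

5 days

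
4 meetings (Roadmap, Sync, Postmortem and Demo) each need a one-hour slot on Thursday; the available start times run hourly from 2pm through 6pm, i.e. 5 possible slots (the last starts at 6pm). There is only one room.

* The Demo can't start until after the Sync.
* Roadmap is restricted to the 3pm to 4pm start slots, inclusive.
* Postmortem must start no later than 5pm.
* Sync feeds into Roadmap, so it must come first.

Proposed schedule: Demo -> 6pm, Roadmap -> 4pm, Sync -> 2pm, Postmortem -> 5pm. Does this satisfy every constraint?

Valid

There is only one room — holds.
Roadmap is restricted to the 3pm to 4pm start slots, inclusive — holds.
Postmortem must start no later than 5pm — holds.
Sync feeds into Roadmap, so it must come first — holds.
The Demo can't start until after the Sync — holds.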